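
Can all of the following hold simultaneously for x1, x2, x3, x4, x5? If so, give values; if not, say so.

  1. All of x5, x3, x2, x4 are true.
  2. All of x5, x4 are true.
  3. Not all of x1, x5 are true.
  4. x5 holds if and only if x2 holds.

x1=F; x2=T; x3=T; x4=T; x5=T

  (1) {x5, x3, x2, x4}: all 4 true ✓
  (2) {x5, x4}: all 2 true ✓
  (3) {x1, x5}: 1/2 true — not all ✓
  (4) x5=T, x2=T — same ✓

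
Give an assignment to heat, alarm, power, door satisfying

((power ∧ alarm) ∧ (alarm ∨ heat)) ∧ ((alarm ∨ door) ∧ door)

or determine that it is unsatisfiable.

heat = False, alarm = True, power = True, door = True

  (power ∧ alarm) ∧ (alarm ∨ heat) = True
    power ∧ alarm = True
    alarm ∨ heat = True
  (alarm ∨ door) ∧ door = True
    alarm ∨ door = True
Both conjuncts True, so the formula holds.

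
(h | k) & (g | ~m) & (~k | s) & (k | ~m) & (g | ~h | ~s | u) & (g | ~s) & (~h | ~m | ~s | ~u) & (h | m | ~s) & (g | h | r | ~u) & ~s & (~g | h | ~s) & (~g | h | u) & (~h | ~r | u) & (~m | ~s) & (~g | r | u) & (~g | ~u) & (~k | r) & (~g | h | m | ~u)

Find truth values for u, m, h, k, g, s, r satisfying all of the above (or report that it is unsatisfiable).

u: False, m: False, h: True, k: False, g: False, s: False, r: False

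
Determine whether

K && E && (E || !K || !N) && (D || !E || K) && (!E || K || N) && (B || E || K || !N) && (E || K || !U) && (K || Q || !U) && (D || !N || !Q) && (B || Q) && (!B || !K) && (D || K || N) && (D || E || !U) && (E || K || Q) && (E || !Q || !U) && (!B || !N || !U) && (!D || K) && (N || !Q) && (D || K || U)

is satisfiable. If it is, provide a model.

Unit clause (K) forces K = True.
Unit clause (E) forces E = True.
In (!B || !K) only !B is left, so B = False.
In (B || Q) only Q is left, so Q = True.
In (N || !Q) only N is left, so N = True.
In (D || !N || !Q) only D is left, so D = True.
Set U = False.
All clauses satisfied.

K = True; B = False; Q = True; E = True; D = True; U = False; N = True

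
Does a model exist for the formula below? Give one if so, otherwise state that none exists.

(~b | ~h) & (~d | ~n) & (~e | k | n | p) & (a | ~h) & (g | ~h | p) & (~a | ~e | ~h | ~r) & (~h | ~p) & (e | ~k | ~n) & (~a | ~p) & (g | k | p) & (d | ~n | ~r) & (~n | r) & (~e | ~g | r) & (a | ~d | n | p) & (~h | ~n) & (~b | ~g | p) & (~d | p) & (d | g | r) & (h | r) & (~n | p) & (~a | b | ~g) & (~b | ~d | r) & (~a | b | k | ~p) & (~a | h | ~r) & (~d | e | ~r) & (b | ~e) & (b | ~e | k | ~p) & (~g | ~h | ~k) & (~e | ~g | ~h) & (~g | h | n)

n = False, b = False, e = False, r = True, d = False, h = False, a = False, k = False, p = True, g = False

Set n = False.
Set b = False.
  then (b | ~e) forces e = False.
Try r = False:
  (h | r) forces h = True.
  (a | ~h) forces a = True.
  (~h | ~p) forces p = False.
  (g | ~h | p) forces g = True.
  clause (~a | b | ~g) is falsified — backtrack.
So r = True.
  then (~d | e | ~r) forces d = False.
Try h = True:
  (a | ~h) forces a = True.
  (~h | ~p) forces p = False.
  (g | ~h | p) forces g = True.
  clause (~a | b | ~g) is falsified — backtrack.
So h = False.
  then (~a | h | ~r) forces a = False.
  then (~g | h | n) forces g = False.
Set k = False.
  then (g | k | p) forces p = True.
All clauses satisfied.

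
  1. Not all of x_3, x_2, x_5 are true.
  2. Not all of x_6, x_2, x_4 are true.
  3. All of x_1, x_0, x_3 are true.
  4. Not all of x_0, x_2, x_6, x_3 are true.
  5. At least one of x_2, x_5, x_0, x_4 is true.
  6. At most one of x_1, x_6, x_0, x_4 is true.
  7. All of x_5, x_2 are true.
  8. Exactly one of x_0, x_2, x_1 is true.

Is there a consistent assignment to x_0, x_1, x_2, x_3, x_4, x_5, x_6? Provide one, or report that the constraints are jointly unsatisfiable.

Case x_0 = True:
  (3) forces x_1 = True.
  Constraint (6) is violated (x_1=T, x_0=T) — contradiction.
Case x_0 = False:
  Constraint (3) is violated (x_0=F) — contradiction.
Both cases fail — unsatisfiable.

UNSATISFIABLE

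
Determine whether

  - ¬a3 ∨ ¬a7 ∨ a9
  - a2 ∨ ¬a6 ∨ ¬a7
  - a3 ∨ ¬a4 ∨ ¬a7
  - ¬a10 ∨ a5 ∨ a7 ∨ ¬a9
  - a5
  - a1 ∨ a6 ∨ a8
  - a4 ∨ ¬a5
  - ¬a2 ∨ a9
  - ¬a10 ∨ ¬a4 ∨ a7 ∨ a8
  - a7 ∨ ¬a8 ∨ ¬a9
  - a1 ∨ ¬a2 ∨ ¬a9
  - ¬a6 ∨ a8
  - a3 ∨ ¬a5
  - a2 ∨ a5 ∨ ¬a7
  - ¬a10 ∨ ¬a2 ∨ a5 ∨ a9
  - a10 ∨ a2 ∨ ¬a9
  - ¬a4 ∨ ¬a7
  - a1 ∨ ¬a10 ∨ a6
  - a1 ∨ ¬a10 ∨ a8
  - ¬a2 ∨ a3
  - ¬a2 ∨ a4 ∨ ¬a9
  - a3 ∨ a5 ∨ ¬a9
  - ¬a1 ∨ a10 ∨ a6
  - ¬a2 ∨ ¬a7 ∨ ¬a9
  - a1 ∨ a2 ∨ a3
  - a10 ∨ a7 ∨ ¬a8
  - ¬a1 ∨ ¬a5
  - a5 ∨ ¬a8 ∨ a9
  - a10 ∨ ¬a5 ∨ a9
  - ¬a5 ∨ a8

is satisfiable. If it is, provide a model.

Unit clause (a5) forces a5 = True.
In (a4 ∨ ¬a5) only a4 is left, so a4 = True.
In (a3 ∨ ¬a5) only a3 is left, so a3 = True.
In (¬a4 ∨ ¬a7) only ¬a7 is left, so a7 = False.
In (¬a1 ∨ ¬a5) only ¬a1 is left, so a1 = False.
In (¬a5 ∨ a8) only a8 is left, so a8 = True.
In (a7 ∨ ¬a8 ∨ ¬a9) only ¬a9 is left, so a9 = False.
In (a10 ∨ a7 ∨ ¬a8) only a10 is left, so a10 = True.
In (¬a2 ∨ a9) only ¬a2 is left, so a2 = False.
In (a1 ∨ ¬a10 ∨ a6) only a6 is left, so a6 = True.
All clauses satisfied.

a1=F; a2=F; a3=T; a4=T; a5=T; a6=T; a7=F; a8=T; a9=F; a10=T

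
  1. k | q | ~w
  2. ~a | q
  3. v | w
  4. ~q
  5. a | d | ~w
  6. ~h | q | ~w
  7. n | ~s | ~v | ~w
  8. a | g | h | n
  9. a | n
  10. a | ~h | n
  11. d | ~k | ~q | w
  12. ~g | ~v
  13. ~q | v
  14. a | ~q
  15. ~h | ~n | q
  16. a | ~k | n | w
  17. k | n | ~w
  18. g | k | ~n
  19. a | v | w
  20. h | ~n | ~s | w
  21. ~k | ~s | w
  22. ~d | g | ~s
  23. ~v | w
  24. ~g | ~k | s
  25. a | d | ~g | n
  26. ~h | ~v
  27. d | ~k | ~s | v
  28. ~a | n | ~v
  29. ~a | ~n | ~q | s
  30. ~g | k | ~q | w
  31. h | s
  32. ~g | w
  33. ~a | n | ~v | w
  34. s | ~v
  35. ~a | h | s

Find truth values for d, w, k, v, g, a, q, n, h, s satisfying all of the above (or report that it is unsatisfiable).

Unit clause (~q) forces q = False.
In (~a | q) only ~a is left, so a = False.
In (a | n) only n is left, so n = True.
In (~h | ~n | q) only ~h is left, so h = False.
In (h | s) only s is left, so s = True.
In (h | ~n | ~s | w) only w is left, so w = True.
In (k | q | ~w) only k is left, so k = True.
In (a | d | ~w) only d is left, so d = True.
In (~d | g | ~s) only g is left, so g = True.
In (~g | ~v) only ~v is left, so v = False.
All clauses satisfied.

d = True; w = True; k = True; v = False; g = True; a = False; q = False; n = True; h = False; s = True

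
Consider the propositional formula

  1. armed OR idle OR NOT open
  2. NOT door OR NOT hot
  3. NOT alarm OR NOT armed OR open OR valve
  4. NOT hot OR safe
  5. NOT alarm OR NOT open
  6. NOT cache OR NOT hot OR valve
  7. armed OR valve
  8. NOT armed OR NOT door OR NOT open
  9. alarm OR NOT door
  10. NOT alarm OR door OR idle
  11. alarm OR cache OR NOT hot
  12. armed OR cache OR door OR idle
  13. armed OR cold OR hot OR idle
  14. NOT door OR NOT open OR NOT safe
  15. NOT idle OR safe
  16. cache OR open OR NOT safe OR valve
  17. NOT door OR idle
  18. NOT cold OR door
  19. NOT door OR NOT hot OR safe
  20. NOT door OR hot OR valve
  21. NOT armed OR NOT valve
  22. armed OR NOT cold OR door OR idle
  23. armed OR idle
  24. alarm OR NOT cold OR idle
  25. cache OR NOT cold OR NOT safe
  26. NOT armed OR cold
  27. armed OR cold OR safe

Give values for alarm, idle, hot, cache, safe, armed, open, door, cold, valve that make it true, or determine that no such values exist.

alarm = False; idle = True; hot = False; cache = True; safe = True; armed = False; open = True; door = False; cold = False; valve = True

Set alarm = False.
  then (alarm OR NOT door) forces door = False.
  then (NOT cold OR door) forces cold = False.
  then (NOT armed OR cold) forces armed = False.
  then (armed OR cold OR safe) forces safe = True.
  then (armed OR valve) forces valve = True.
  then (armed OR idle) forces idle = True.
Set hot = False.
Set cache = True.
Set open = True.
All clauses satisfied.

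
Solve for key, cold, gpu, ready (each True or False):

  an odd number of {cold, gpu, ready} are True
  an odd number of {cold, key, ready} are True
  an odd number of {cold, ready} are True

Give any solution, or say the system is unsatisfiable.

key = False, cold = True, gpu = False, ready = False

{cold, gpu, ready}: 1 true → odd ✓
{cold, key, ready}: 1 true → odd ✓
{cold, ready}: 1 true → odd ✓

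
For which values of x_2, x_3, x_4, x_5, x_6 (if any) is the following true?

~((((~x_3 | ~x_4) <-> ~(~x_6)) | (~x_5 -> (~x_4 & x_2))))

x_2 = True; x_3 = True; x_4 = True; x_5 = False; x_6 = True

  ~((((~x_3 | ~x_4) <-> ~(~x_6)) | (~x_5 -> (~x_4 & x_2)))) = True
    ((~x_3 | ~x_4) <-> ~(~x_6)) | (~x_5 -> (~x_4 & x_2)) = False
      (~x_3 | ~x_4) <-> ~(~x_6) = False
        ~x_3 | ~x_4 = False
          ~x_3 = False
          ~x_4 = False
        ~(~x_6) = True
          ~x_6 = False
      ~x_5 -> (~x_4 & x_2) = False
        ~x_5 = True
        ~x_4 & x_2 = False
          ~x_4 = False
The formula evaluates to True.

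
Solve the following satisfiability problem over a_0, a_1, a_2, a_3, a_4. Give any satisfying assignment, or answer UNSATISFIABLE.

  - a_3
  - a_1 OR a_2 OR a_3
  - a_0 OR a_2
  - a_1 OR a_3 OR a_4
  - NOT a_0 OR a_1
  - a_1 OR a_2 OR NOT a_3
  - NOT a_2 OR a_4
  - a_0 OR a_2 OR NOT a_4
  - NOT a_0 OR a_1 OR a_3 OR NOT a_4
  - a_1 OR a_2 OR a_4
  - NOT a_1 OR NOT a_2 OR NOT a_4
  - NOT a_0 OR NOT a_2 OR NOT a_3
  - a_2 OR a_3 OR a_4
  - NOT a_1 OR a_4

Unit clause (a_3) forces a_3 = True.
Set a_0 = False.
  then (a_0 OR a_2) forces a_2 = True.
  then (NOT a_2 OR a_4) forces a_4 = True.
  then (NOT a_1 OR NOT a_2 OR NOT a_4) forces a_1 = False.
All clauses satisfied.

a_0 = False; a_1 = False; a_2 = True; a_3 = True; a_4 = True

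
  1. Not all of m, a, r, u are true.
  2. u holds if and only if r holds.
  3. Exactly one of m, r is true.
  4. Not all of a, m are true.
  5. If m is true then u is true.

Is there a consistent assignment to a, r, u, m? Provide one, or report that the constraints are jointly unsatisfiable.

a = False; r = True; u = True; m = False

  (1) {m, a, r, u}: 2/4 true — not all ✓
  (2) u=T, r=T — same ✓
  (3) {m, r}: 1 true — exactly one ✓
  (4) {a, m}: 0/2 true — not all ✓
  (5) m=F ⇒ u: vacuous ✓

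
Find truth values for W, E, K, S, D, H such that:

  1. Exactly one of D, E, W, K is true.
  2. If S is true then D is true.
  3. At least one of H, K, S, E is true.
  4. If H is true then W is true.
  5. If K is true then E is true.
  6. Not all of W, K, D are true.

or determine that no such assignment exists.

W = False, E = False, K = False, S = True, D = True, H = False

  (1) {D, E, W, K}: 1 true — exactly one ✓
  (2) S=T ⇒ D: T ✓
  (3) {H, K, S, E}: 1 true — at least one ✓
  (4) H=F ⇒ W: vacuous ✓
  (5) K=F ⇒ E: vacuous ✓
  (6) {W, K, D}: 1/3 true — not all ✓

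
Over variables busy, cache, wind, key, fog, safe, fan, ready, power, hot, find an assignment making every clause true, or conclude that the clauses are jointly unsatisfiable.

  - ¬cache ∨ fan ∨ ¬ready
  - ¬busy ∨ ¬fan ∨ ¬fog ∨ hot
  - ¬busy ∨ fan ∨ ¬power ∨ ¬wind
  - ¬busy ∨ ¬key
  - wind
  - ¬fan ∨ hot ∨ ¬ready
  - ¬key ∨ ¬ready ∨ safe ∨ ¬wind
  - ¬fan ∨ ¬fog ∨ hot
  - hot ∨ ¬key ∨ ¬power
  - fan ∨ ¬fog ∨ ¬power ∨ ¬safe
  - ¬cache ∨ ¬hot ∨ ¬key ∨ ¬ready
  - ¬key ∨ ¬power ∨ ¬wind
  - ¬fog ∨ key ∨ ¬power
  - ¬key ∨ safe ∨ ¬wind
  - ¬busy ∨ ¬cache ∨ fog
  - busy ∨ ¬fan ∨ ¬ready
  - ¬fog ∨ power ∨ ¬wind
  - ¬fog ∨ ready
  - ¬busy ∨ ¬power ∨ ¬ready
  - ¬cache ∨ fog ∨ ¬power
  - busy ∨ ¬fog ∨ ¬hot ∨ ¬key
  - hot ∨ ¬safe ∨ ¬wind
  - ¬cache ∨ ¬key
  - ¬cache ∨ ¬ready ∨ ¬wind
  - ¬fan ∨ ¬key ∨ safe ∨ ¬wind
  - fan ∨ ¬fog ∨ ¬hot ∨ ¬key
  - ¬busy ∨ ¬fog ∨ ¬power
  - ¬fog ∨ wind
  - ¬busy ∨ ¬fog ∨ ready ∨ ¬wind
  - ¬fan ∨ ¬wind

Unit clause (wind) forces wind = True.
In (¬fan ∨ ¬wind) only ¬fan is left, so fan = False.
Set busy = False.
Set cache = False.
Set key = False.
Set fog = False.
Set safe = False.
Set ready = True.
Set power = False.
Set hot = True.
All clauses satisfied.

busy = False, cache = False, wind = True, key = False, fog = False, safe = False, fan = False, ready = True, power = False, hot = True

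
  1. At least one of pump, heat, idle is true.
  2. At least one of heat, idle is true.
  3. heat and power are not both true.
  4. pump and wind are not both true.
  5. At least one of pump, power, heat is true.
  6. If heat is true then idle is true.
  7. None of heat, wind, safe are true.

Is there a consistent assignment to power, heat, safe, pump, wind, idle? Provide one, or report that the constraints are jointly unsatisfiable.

power = False; heat = False; safe = False; pump = True; wind = False; idle = True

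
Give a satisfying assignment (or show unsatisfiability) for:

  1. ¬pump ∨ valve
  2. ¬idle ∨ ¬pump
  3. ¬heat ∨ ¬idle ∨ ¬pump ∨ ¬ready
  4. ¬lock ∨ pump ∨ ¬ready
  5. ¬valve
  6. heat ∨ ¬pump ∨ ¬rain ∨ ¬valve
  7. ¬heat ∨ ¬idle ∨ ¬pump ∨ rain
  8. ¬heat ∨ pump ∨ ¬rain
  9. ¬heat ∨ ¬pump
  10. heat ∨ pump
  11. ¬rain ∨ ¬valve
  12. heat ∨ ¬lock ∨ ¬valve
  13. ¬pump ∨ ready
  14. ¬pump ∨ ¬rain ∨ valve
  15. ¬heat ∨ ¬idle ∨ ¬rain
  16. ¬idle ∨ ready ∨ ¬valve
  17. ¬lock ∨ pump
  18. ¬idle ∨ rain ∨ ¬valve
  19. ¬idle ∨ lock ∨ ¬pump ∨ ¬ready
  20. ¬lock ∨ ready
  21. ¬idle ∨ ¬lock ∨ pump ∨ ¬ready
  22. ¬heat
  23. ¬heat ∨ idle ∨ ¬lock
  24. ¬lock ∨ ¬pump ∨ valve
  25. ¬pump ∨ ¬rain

The formula is unsatisfiable.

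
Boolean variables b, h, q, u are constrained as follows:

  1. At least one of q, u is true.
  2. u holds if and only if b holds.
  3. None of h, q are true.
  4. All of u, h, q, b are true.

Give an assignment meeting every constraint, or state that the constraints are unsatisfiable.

Case h = True:
  Constraint (3) is violated (h=T) — contradiction.
Case h = False:
  Constraint (4) is violated (h=F) — contradiction.
Both cases fail — unsatisfiable.

UNSATISFIABLE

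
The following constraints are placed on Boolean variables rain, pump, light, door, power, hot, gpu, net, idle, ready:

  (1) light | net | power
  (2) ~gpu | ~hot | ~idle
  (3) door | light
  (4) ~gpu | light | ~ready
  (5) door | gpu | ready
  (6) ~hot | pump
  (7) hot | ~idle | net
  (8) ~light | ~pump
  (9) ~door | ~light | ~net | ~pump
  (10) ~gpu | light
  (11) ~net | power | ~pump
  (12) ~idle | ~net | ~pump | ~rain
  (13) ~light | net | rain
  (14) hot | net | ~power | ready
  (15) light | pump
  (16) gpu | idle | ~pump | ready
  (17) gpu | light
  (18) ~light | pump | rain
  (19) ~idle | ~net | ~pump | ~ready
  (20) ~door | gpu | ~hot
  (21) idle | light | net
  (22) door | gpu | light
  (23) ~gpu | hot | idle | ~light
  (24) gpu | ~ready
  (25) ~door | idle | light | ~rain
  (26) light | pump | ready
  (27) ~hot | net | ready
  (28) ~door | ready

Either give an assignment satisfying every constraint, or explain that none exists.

rain: True, pump: False, light: True, door: False, power: False, hot: False, gpu: True, net: True, idle: True, ready: False

Set rain = True.
Try pump = True:
  (~light | ~pump) forces light = False.
  (door | light) forces door = True.
  (~gpu | light) forces gpu = False.
  clause (gpu | light) is falsified — backtrack.
So pump = False.
  then (~hot | pump) forces hot = False.
  then (light | pump) forces light = True.
Set door = False.
Set power = False.
Set gpu = True.
  then (~gpu | hot | idle | ~light) forces idle = True.
  then (hot | ~idle | net) forces net = True.
Set ready = False.
All clauses satisfied.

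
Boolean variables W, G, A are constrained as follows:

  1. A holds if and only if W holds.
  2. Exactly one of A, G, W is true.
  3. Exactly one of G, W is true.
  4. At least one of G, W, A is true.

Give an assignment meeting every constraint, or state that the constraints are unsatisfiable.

W: False, G: True, A: False

  (1) A=F, W=F — same ✓
  (2) {A, G, W}: 1 true — exactly one ✓
  (3) {G, W}: 1 true — exactly one ✓
  (4) {G, W, A}: 1 true — at least one ✓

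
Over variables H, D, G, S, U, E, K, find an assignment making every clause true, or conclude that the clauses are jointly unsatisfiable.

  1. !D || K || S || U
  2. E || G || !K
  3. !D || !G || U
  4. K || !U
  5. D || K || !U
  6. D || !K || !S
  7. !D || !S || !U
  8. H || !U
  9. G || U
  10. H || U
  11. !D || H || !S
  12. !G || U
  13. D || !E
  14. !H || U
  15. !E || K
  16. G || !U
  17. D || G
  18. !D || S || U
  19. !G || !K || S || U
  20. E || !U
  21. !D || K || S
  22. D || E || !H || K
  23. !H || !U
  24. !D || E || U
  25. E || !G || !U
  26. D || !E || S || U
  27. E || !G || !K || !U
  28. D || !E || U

Case H = True:
  (!H || U) forces U = True.
  Clause (!H || !U) is falsified — contradiction.
Case H = False:
  (H || !U) forces U = False.
  Clause (H || U) is falsified — contradiction.
Both cases fail, so the formula is unsatisfiable.

Unsatisfiable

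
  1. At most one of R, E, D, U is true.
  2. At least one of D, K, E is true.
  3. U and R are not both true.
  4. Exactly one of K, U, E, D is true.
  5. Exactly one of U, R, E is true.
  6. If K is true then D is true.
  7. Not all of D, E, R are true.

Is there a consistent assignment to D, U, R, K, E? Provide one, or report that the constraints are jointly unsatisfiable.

D = False; U = False; R = False; K = False; E = True

  (1) {R, E, D, U}: 1 true — at most one ✓
  (2) {D, K, E}: 1 true — at least one ✓
  (3) U=F, R=F — not both ✓
  (4) {K, U, E, D}: 1 true — exactly one ✓
  (5) {U, R, E}: 1 true — exactly one ✓
  (6) K=F ⇒ D: vacuous ✓
  (7) {D, E, R}: 1/3 true — not all ✓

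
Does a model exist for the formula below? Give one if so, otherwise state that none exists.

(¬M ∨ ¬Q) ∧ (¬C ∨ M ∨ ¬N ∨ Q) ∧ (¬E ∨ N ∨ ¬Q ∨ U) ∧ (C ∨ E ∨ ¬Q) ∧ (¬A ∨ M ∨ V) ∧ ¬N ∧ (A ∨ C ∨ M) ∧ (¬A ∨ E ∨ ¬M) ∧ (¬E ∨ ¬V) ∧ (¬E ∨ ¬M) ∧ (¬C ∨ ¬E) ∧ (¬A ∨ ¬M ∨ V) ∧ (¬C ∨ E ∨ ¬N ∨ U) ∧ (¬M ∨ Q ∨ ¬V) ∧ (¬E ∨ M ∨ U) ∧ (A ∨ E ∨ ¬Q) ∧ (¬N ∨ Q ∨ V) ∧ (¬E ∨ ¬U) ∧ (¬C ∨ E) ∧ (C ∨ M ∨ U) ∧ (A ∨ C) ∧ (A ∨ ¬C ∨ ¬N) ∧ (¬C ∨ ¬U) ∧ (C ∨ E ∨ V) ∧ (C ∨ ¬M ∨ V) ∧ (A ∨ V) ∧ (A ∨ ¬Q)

Unit clause (¬N) forces N = False.
Set A = True.
Set U = True.
  then (¬E ∨ ¬U) forces E = False.
  then (¬C ∨ E) forces C = False.
  then (C ∨ E ∨ V) forces V = True.
  then (C ∨ E ∨ ¬Q) forces Q = False.
  then (¬A ∨ E ∨ ¬M) forces M = False.
All clauses satisfied.

A: True, U: True, C: False, N: False, V: True, M: False, Q: False, E: False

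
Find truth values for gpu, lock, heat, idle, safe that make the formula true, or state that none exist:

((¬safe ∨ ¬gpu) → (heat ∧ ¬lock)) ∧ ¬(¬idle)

gpu = False, lock = False, heat = True, idle = True, safe = False

  (¬safe ∨ ¬gpu) → (heat ∧ ¬lock) = True
    ¬safe ∨ ¬gpu = True
      ¬safe = True
      ¬gpu = True
    heat ∧ ¬lock = True
      ¬lock = True
  ¬(¬idle) = True
    ¬idle = False
Both conjuncts True, so the formula holds.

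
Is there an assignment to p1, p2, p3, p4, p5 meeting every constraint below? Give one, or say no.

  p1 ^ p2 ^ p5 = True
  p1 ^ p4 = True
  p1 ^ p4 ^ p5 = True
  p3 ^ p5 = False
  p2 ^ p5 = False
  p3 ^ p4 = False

p1 = True; p2 = False; p3 = False; p4 = False; p5 = False

p1 ^ p2 ^ p5 = T ^ F ^ F = True ✓
p1 ^ p4 = T ^ F = True ✓
p1 ^ p4 ^ p5 = T ^ F ^ F = True ✓
p3 ^ p5 = F ^ F = False ✓
p2 ^ p5 = F ^ F = False ✓
p3 ^ p4 = F ^ F = False ✓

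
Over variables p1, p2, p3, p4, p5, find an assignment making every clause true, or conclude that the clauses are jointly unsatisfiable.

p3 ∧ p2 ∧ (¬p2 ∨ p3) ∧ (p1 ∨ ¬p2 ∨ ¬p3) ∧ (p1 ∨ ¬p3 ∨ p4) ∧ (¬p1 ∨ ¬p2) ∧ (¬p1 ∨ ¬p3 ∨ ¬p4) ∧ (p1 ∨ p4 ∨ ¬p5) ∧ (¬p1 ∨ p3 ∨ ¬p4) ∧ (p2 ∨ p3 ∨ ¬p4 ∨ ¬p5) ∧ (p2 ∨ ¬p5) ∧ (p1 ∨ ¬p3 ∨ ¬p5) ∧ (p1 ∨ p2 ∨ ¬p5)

No satisfying assignment exists.

Case p2 = True:
  (p3) forces p3 = True.
  (p1 ∨ ¬p2 ∨ ¬p3) forces p1 = True.
  Clause (¬p1 ∨ ¬p2) is falsified — contradiction.
Case p2 = False:
  Clause (p2) is falsified — contradiction.
Both cases fail, so the formula is unsatisfiable.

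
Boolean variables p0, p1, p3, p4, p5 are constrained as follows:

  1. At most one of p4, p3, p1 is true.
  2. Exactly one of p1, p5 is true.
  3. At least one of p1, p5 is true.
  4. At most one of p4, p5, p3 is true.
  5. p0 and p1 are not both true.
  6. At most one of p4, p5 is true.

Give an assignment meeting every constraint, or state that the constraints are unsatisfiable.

p0=F, p1=T, p3=F, p4=F, p5=F

  (1) {p4, p3, p1}: 1 true — at most one ✓
  (2) {p1, p5}: 1 true — exactly one ✓
  (3) {p1, p5}: 1 true — at least one ✓
  (4) {p4, p5, p3}: 0 true — at most one ✓
  (5) p0=F, p1=T — not both ✓
  (6) {p4, p5}: 0 true — at most one ✓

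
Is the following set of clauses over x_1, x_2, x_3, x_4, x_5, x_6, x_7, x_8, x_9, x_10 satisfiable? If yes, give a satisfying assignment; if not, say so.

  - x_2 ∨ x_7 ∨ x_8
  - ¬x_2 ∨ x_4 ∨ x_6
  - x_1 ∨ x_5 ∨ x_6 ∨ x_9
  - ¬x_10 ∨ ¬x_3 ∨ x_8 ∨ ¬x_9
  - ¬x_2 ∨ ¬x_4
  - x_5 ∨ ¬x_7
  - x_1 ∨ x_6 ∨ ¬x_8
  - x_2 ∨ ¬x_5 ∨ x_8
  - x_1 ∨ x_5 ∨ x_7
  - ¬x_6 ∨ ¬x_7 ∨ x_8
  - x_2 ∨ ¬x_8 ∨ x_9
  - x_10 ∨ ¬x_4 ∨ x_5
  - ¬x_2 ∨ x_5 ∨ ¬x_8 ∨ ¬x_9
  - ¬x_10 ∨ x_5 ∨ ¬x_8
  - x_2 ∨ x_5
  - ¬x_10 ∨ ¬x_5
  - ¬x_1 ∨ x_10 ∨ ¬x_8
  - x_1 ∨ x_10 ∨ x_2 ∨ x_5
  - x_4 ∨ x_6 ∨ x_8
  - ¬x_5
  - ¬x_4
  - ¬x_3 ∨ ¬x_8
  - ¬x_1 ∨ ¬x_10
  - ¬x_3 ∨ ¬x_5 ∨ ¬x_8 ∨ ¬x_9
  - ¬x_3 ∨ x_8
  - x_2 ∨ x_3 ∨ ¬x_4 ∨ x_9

Unit clause (¬x_5) forces x_5 = False.
Unit clause (¬x_4) forces x_4 = False.
In (x_5 ∨ ¬x_7) only ¬x_7 is left, so x_7 = False.
In (x_1 ∨ x_5 ∨ x_7) only x_1 is left, so x_1 = True.
In (x_2 ∨ x_5) only x_2 is left, so x_2 = True.
In (¬x_1 ∨ ¬x_10) only ¬x_10 is left, so x_10 = False.
In (¬x_2 ∨ x_4 ∨ x_6) only x_6 is left, so x_6 = True.
In (¬x_1 ∨ x_10 ∨ ¬x_8) only ¬x_8 is left, so x_8 = False.
In (¬x_3 ∨ x_8) only ¬x_3 is left, so x_3 = False.
Set x_9 = True.
All clauses satisfied.

x_1 = True, x_2 = True, x_3 = False, x_4 = False, x_5 = False, x_6 = True, x_7 = False, x_8 = False, x_9 = True, x_10 = False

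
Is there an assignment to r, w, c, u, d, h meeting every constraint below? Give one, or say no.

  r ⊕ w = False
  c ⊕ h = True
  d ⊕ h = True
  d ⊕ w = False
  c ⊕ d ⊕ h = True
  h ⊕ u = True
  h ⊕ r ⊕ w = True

r=F; w=F; c=F; u=F; d=F; h=T

r ⊕ w = F ⊕ F = False ✓
c ⊕ h = F ⊕ T = True ✓
d ⊕ h = F ⊕ T = True ✓
d ⊕ w = F ⊕ F = False ✓
c ⊕ d ⊕ h = F ⊕ F ⊕ T = True ✓
h ⊕ u = T ⊕ F = True ✓
h ⊕ r ⊕ w = T ⊕ F ⊕ F = True ✓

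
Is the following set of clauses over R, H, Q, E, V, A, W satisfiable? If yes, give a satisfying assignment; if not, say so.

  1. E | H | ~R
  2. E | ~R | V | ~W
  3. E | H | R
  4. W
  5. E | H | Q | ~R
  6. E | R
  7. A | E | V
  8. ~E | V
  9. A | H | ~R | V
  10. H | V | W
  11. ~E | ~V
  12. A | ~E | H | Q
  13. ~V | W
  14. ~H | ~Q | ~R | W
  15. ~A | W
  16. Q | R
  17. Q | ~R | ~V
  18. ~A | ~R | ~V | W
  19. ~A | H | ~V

R = True, H = True, Q = True, E = False, V = True, A = False, W = True

Unit clause (W) forces W = True.
Try R = False:
  (E | R) forces E = True.
  (~E | V) forces V = True.
  clause (~E | ~V) is falsified — backtrack.
So R = True.
Set H = True.
Try Q = False:
  (Q | ~R | ~V) forces V = False.
  (E | ~R | V | ~W) forces E = True.
  clause (~E | V) is falsified — backtrack.
So Q = True.
Try E = True:
  (~E | V) forces V = True.
  clause (~E | ~V) is falsified — backtrack.
So E = False.
  then (E | ~R | V | ~W) forces V = True.
Set A = False.
All clauses satisfied.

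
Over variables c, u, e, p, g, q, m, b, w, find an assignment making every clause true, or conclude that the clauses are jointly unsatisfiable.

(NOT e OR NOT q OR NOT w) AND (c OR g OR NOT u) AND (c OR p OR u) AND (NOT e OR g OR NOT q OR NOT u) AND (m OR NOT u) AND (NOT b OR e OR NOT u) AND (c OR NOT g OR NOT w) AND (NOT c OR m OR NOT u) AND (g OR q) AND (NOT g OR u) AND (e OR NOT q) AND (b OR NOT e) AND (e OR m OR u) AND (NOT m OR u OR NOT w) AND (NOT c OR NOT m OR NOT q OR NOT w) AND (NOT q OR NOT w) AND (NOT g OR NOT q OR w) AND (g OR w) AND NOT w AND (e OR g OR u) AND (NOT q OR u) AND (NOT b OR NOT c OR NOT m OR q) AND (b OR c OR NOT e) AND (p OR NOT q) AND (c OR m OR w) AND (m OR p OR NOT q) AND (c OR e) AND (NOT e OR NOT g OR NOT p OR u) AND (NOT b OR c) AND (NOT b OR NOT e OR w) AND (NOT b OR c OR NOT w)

Unit clause (NOT w) forces w = False.
In (g OR w) only g is left, so g = True.
In (NOT g OR u) only u is left, so u = True.
In (NOT g OR NOT q OR w) only NOT q is left, so q = False.
In (m OR NOT u) only m is left, so m = True.
Set c = True.
  then (NOT b OR NOT c OR NOT m OR q) forces b = False.
  then (b OR NOT e) forces e = False.
Set p = True.
All clauses satisfied.

c: True, u: True, e: False, p: True, g: True, q: False, m: True, b: False, w: False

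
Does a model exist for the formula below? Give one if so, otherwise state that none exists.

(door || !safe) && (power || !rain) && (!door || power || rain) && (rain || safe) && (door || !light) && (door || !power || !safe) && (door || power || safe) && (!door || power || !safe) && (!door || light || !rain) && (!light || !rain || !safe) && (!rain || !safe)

Set light = True.
  then (door || !light) forces door = True.
Set rain = False.
  then (!door || power || rain) forces power = True.
  then (rain || safe) forces safe = True.
All clauses satisfied.

light=T, rain=F, door=T, power=T, safe=T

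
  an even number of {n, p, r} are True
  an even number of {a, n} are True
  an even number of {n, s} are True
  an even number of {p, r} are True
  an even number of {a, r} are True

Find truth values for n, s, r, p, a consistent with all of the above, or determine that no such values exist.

n = False; s = False; r = False; p = False; a = False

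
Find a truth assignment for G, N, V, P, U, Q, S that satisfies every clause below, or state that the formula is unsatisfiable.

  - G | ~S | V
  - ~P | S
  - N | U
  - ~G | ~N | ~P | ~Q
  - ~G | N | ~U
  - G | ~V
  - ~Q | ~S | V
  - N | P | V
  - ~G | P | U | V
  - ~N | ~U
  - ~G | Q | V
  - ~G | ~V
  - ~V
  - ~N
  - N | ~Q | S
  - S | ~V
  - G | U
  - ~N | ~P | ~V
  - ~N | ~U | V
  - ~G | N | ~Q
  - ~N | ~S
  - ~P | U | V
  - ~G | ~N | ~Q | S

Case N = True:
  Clause (~N) is falsified — contradiction.
Case N = False:
  (N | U) forces U = True.
  (~G | N | ~U) forces G = False.
  (G | ~V) forces V = False.
  (G | ~S | V) forces S = False.
  (~P | S) forces P = False.
  Clause (N | P | V) is falsified — contradiction.
Both cases fail, so the formula is unsatisfiable.

The formula is unsatisfiable.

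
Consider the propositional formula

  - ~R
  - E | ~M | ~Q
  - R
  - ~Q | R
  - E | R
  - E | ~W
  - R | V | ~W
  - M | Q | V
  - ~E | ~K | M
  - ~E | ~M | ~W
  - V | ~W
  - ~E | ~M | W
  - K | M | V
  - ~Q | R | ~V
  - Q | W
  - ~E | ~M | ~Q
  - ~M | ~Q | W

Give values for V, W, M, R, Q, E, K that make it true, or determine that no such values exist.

Case R = True:
  Clause (~R) is falsified — contradiction.
Case R = False:
  Clause (R) is falsified — contradiction.
Both cases fail, so the formula is unsatisfiable.

No satisfying assignment exists.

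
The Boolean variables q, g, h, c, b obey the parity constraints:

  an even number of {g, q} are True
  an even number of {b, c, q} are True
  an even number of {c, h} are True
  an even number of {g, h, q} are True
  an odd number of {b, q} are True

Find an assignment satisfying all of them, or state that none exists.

Adding constraints 1, 2, 3, 4, 5 mod 2: every variable appears an even number of times on the left, so the left side is 0.
But the right sides sum to 1 (mod 2). 0 ≠ 1 — the system is inconsistent.

Unsatisfiable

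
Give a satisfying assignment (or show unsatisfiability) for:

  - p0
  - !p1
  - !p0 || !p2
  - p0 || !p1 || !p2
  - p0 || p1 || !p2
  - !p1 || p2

p0 = True, p1 = False, p2 = False

Unit clause (p0) forces p0 = True.
Unit clause (!p1) forces p1 = False.
In (!p0 || !p2) only !p2 is left, so p2 = False.
All clauses satisfied.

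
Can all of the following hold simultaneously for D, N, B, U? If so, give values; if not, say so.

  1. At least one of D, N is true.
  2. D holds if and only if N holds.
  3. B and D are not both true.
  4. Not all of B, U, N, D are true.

D = True; N = True; B = False; U = True

  (1) {D, N}: 2 true — at least one ✓
  (2) D=T, N=T — same ✓
  (3) B=F, D=T — not both ✓
  (4) {B, U, N, D}: 3/4 true — not all ✓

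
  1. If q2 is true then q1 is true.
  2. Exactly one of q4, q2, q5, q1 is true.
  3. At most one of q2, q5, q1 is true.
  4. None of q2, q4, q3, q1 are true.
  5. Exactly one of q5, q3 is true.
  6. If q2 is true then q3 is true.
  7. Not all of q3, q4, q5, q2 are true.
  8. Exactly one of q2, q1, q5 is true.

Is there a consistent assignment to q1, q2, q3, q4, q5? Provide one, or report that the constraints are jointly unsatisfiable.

q1: False, q2: False, q3: False, q4: False, q5: True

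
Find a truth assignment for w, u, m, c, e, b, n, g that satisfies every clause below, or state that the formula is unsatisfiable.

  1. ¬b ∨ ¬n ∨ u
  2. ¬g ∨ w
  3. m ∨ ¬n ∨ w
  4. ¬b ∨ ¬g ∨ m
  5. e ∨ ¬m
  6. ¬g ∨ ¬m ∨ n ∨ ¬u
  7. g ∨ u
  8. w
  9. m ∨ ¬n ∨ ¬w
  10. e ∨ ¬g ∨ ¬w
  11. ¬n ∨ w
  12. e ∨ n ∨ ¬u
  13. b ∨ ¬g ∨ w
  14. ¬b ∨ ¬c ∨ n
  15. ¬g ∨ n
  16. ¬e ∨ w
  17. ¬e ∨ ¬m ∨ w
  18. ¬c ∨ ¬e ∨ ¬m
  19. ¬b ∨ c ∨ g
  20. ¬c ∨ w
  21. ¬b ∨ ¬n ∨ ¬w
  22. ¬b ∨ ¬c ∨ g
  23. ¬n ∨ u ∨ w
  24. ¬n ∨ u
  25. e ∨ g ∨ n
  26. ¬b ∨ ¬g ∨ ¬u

w = True, u = True, m = True, c = False, e = True, b = False, n = True, g = True

Unit clause (w) forces w = True.
Try u = False:
  (g ∨ u) forces g = True.
  (e ∨ ¬g ∨ ¬w) forces e = True.
  (¬g ∨ n) forces n = True.
  clause (¬n ∨ u) is falsified — backtrack.
So u = True.
Set m = True.
  then (e ∨ ¬m) forces e = True.
  then (¬c ∨ ¬e ∨ ¬m) forces c = False.
Set b = False.
Set n = True.
Set g = True.
All clauses satisfied.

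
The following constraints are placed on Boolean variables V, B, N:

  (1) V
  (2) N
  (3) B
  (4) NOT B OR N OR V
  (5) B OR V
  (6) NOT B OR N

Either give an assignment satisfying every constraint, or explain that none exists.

Unit clause (V) forces V = True.
Unit clause (N) forces N = True.
Unit clause (B) forces B = True.
All clauses satisfied.

V = True, B = True, N = True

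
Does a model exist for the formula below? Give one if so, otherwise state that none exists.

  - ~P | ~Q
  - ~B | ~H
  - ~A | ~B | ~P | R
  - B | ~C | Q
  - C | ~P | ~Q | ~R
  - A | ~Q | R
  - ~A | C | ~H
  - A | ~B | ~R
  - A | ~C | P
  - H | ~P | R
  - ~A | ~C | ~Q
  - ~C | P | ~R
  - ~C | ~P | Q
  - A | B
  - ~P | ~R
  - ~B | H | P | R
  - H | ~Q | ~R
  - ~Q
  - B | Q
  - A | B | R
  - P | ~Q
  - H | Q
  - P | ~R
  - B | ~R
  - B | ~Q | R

Unsatisfiable

Case Q = True:
  Clause (~Q) is falsified — contradiction.
Case Q = False:
  (B | Q) forces B = True.
  (~B | ~H) forces H = False.
  Clause (H | Q) is falsified — contradiction.
Both cases fail, so the formula is unsatisfiable.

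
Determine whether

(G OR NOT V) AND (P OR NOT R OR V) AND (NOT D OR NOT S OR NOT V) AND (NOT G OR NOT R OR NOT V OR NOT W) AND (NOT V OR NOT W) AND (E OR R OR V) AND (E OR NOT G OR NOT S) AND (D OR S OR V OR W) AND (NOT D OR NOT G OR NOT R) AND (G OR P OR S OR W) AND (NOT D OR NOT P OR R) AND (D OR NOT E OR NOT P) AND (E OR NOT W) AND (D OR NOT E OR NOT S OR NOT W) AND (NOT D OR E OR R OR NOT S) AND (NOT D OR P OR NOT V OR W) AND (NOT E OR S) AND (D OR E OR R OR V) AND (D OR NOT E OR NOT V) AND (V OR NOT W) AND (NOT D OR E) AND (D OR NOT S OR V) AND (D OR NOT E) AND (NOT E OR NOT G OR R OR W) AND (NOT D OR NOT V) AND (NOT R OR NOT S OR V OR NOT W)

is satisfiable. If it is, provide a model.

W = False, G = True, E = False, R = False, V = True, S = False, D = False, P = False

Try W = True:
  (NOT V OR NOT W) forces V = False.
  clause (V OR NOT W) is falsified — backtrack.
So W = False.
Set G = True.
Set E = False.
  then (E OR NOT G OR NOT S) forces S = False.
  then (NOT D OR E) forces D = False.
  then (D OR S OR V OR W) forces V = True.
Set R = False.
Set P = False.
All clauses satisfied.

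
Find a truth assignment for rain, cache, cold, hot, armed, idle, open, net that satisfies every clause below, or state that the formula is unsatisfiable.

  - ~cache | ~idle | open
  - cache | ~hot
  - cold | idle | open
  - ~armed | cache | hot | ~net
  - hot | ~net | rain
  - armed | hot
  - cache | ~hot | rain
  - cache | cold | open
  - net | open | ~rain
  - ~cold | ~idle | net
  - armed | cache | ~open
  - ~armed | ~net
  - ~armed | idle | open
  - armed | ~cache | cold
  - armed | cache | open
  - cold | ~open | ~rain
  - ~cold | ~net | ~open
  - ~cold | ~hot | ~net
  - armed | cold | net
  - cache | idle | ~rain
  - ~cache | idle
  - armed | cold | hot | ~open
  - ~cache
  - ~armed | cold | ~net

rain=F, cache=F, cold=F, hot=F, armed=T, idle=F, open=T, net=F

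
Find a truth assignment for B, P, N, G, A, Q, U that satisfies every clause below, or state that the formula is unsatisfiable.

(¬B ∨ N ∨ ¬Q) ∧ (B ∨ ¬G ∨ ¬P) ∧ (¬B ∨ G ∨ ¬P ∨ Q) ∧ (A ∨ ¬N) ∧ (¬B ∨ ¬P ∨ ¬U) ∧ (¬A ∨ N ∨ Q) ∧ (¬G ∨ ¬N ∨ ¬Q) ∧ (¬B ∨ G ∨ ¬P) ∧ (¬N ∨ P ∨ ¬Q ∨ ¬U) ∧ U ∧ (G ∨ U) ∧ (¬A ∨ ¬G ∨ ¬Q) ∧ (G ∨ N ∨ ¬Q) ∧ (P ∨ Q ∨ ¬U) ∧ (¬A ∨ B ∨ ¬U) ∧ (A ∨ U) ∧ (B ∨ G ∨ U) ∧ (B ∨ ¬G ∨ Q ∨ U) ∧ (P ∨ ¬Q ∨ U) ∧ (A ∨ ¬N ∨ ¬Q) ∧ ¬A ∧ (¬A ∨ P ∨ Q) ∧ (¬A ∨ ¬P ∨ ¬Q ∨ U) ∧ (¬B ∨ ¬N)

B = False, P = False, N = False, G = True, A = False, Q = True, U = True

Unit clause (U) forces U = True.
Unit clause (¬A) forces A = False.
In (A ∨ ¬N) only ¬N is left, so N = False.
Try B = True:
  (¬B ∨ N ∨ ¬Q) forces Q = False.
  (¬B ∨ ¬P ∨ ¬U) forces P = False.
  clause (P ∨ Q ∨ ¬U) is falsified — backtrack.
So B = False.
Set P = False.
  then (P ∨ Q ∨ ¬U) forces Q = True.
  then (G ∨ N ∨ ¬Q) forces G = True.
All clauses satisfied.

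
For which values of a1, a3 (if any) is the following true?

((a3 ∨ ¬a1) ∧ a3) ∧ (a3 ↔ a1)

a1=T, a3=T

  (a3 ∨ ¬a1) ∧ a3 = True
    a3 ∨ ¬a1 = True
      ¬a1 = False
  a3 ↔ a1 = True
Both conjuncts True, so the formula holds.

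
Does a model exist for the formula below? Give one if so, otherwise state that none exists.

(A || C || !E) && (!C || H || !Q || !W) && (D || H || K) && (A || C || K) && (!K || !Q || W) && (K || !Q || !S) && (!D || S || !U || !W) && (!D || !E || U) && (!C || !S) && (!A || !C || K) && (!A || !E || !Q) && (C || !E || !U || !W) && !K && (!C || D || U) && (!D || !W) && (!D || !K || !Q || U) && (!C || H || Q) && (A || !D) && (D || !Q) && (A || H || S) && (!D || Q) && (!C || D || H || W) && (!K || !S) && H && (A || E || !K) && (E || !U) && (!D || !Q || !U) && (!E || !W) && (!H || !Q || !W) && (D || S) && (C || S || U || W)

A = True, U = False, C = False, K = False, E = False, H = True, W = True, D = False, Q = False, S = True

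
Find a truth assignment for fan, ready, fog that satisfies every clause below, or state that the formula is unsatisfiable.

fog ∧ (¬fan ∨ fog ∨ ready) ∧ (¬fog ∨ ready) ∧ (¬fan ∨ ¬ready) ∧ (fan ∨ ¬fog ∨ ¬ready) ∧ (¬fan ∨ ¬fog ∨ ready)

Case fog = True:
  (¬fog ∨ ready) forces ready = True.
  (¬fan ∨ ¬ready) forces fan = False.
  Clause (fan ∨ ¬fog ∨ ¬ready) is falsified — contradiction.
Case fog = False:
  Clause (fog) is falsified — contradiction.
Both cases fail, so the formula is unsatisfiable.

The formula is unsatisfiable.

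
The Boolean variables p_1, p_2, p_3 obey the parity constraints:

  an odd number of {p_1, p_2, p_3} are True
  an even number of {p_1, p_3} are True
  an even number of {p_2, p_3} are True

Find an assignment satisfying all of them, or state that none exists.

p_1 = True, p_2 = True, p_3 = True

{p_1, p_2, p_3}: 3 true → odd ✓
{p_1, p_3}: 2 true → even ✓
{p_2, p_3}: 2 true → even ✓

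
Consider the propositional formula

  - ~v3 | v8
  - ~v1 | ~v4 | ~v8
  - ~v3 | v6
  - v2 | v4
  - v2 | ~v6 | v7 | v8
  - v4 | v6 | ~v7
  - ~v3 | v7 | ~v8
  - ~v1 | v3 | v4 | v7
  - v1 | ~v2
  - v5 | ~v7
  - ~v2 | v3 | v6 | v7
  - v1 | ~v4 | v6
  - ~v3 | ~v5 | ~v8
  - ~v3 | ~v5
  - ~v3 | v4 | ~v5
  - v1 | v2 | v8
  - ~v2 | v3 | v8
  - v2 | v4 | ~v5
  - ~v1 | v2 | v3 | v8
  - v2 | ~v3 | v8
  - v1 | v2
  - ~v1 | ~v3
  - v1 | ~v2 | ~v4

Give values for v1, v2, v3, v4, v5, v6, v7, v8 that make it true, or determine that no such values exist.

v1 = True, v2 = True, v3 = False, v4 = False, v5 = True, v6 = True, v7 = True, v8 = True

Try v1 = False:
  (v1 | ~v2) forces v2 = False.
  clause (v1 | v2) is falsified — backtrack.
So v1 = True.
  then (~v1 | ~v3) forces v3 = False.
Try v2 = False:
  (v2 | v4) forces v4 = True.
  (~v1 | ~v4 | ~v8) forces v8 = False.
  clause (~v1 | v2 | v3 | v8) is falsified — backtrack.
So v2 = True.
  then (~v2 | v3 | v8) forces v8 = True.
  then (~v1 | ~v4 | ~v8) forces v4 = False.
  then (~v1 | v3 | v4 | v7) forces v7 = True.
  then (v5 | ~v7) forces v5 = True.
  then (v4 | v6 | ~v7) forces v6 = True.
All clauses satisfied.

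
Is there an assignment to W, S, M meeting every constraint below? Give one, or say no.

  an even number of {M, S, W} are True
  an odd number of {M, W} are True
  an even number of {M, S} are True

W = False, S = True, M = True

{M, S, W}: 2 true → even ✓
{M, W}: 1 true → odd ✓
{M, S}: 2 true → even ✓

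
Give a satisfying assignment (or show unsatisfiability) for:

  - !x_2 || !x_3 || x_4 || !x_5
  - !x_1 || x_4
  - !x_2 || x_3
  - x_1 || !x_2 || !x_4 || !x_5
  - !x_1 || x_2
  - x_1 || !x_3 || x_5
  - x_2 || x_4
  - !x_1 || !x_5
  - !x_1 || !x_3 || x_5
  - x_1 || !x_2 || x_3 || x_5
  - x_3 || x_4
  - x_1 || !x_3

x_1 = False, x_2 = False, x_3 = False, x_4 = True, x_5 = False

Try x_1 = True:
  (!x_1 || x_4) forces x_4 = True.
  (!x_1 || x_2) forces x_2 = True.
  (!x_2 || x_3) forces x_3 = True.
  (!x_1 || !x_5) forces x_5 = False.
  clause (!x_1 || !x_3 || x_5) is falsified — backtrack.
So x_1 = False.
  then (x_1 || !x_3) forces x_3 = False.
  then (!x_2 || x_3) forces x_2 = False.
  then (x_2 || x_4) forces x_4 = True.
Set x_5 = False.
All clauses satisfied.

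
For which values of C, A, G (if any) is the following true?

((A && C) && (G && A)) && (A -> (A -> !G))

Case A = True: the formula simplifies to (C && G) && !G.
  G = True: the conjunct !G is False.
  G = False: the conjunct G is False.
Case A = False: the conjunct A is False.
Both cases fail — unsatisfiable.

UNSATISFIABLE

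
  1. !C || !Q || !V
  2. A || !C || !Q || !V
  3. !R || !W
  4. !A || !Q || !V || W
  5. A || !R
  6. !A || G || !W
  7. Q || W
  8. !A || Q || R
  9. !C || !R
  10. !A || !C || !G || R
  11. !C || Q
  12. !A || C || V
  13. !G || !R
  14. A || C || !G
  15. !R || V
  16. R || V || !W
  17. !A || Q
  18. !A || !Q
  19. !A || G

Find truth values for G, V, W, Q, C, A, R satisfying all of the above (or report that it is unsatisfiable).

G: False, V: False, W: False, Q: True, C: True, A: False, R: False

Set G = False.
  then (!A || G) forces A = False.
  then (A || !R) forces R = False.
Set V = False.
  then (R || V || !W) forces W = False.
  then (Q || W) forces Q = True.
Set C = True.
All clauses satisfied.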